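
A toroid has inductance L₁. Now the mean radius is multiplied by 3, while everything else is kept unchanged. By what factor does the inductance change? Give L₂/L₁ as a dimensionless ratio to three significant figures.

For a toroid, L ∝ μᵣN²A/R.
L₂/L₁ = (3)^-1 = 0.333.

L₂/L₁ = 0.333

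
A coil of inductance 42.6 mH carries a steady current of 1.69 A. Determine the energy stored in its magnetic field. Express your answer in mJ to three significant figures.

U ≈ 60.8 mJ

Stored magnetic energy: U = ½LI².
U = ½(4.260×10^-2 H)(1.69 A)² = 6.083×10^-2 J.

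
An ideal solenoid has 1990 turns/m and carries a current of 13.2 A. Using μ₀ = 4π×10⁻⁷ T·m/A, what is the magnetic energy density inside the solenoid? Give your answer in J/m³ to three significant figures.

B = μ₀nI = (4π×10⁻⁷)(1.990×10^3)(13.2) = 3.301×10^-2 T.
u = B²/(2μ₀) = (3.301×10^-2)²/(2×4π×10⁻⁷) = 433.5 J/m³.

u ≈ 434 J/m³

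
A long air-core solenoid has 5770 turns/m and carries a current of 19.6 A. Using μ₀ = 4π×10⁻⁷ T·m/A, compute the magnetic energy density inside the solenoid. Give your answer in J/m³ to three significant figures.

B = μ₀nI = (4π×10⁻⁷)(5.770×10^3)(19.6) = 0.1421 T.
u = B²/(2μ₀) = (0.1421)²/(2×4π×10⁻⁷) = 8.036×10^3 J/m³.

u ≈ 8040 J/m³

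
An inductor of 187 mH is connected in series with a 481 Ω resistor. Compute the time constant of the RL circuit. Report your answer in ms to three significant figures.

τ = L/R = (0.187 H)/(481 Ω) = 3.888×10^-4 s.

τ ≈ 0.389 ms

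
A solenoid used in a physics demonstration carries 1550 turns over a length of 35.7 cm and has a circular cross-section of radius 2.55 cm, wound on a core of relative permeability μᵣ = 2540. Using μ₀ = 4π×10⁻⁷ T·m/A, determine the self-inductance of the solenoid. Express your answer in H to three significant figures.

L ≈ 43.9 H

A = πr² = π(2.550×10^-2 m)² = 2.043×10^-3 m².
For a long solenoid, L = μ₀μᵣN²A/ℓ.
L = (4π×10⁻⁷)(2540)(1550)²(2.043×10^-3)/(0.357 m) = 43.88 H.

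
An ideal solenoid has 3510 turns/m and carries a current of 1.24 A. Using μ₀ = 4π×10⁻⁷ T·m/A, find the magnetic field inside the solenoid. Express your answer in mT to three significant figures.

Inside a long solenoid, B = μ₀nI.
B = (4π×10⁻⁷)(3.510×10^3 m⁻¹)(1.24 A) = 5.469×10^-3 T.

B ≈ 5.47 mT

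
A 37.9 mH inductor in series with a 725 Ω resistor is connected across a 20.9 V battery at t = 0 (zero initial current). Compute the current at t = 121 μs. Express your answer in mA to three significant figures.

τ = L/R = 3.790×10^-2/725 = 5.228×10^-5 s; final current I_∞ = ε/R = 20.9/725 = 2.883×10^-2 A.
I(t) = I_∞(1 − e^(−t/τ)) with t/τ = 2.315.
I = (2.883×10^-2)(1 − e^(−2.315)) = 2.598×10^-2 A.

I ≈ 26.0 mA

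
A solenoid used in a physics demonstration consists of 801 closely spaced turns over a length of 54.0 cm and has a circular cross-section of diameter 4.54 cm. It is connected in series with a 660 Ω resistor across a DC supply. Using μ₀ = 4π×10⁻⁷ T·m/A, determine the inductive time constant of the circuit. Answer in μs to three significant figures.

A = π(d/2)² = π(2.270×10^-2 m)² = 1.619×10^-3 m².
L = μ₀N²A/ℓ = (4π×10⁻⁷)(801)²(1.619×10^-3)/(0.54) = 2.417×10^-3 H.
τ = L/R = (2.417×10^-3)/(660) = 3.662×10^-6 s.

τ ≈ 3.66 μs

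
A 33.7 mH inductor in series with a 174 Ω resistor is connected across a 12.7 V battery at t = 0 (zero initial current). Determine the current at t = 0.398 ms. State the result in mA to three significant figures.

I ≈ 63.6 mA

τ = L/R = 3.370×10^-2/174 = 1.937×10^-4 s; final current I_∞ = ε/R = 12.7/174 = 7.299×10^-2 A.
I(t) = I_∞(1 − e^(−t/τ)) with t/τ = 2.055.
I = (7.299×10^-2)(1 − e^(−2.055)) = 6.364×10^-2 A.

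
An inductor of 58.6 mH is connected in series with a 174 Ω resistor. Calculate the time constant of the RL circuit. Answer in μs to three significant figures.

τ ≈ 337 μs

τ = L/R = (5.860×10^-2 H)/(174 Ω) = 3.368×10^-4 s.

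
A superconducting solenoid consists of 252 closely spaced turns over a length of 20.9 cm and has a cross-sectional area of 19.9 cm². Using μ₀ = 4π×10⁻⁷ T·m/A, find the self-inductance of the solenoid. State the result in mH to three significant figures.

A = 19.9 cm² = 1.990×10^-3 m².
For a long solenoid, L = μ₀N²A/ℓ.
L = (4π×10⁻⁷)(252)²(1.990×10^-3)/(0.209 m) = 7.598×10^-4 H.

L ≈ 0.760 mH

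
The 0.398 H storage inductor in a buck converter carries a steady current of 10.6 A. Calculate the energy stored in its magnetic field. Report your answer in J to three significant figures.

Stored magnetic energy: U = ½LI².
U = ½(0.398 H)(10.6 A)² = 22.36 J.

U ≈ 22.4 J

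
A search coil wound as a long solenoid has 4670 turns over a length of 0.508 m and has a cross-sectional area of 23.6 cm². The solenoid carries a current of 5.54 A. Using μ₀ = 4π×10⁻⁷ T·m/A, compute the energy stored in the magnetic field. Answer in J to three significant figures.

U ≈ 1.95 J

A = 23.6 cm² = 2.360×10^-3 m².
L = μ₀N²A/ℓ = (4π×10⁻⁷)(4670)²(2.360×10^-3)/(0.508) = 0.1273 H.
U = ½LI² = ½(0.1273)(5.54)² = 1.954 J.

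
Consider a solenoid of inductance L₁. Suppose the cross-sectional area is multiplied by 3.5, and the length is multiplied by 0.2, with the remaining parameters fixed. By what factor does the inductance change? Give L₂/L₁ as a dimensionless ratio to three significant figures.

L₂/L₁ = 17.5

For a solenoid, L ∝ μᵣN²A/ℓ.
L₂/L₁ = (3.5) × (0.2)^-1 = 17.5.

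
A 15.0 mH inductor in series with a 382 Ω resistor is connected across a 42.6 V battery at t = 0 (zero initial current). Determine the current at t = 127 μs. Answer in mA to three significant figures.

τ = L/R = 1.500×10^-2/382 = 3.927×10^-5 s; final current I_∞ = ε/R = 42.6/382 = 0.1115 A.
I(t) = I_∞(1 − e^(−t/τ)) with t/τ = 3.234.
I = (0.1115)(1 − e^(−3.234)) = 0.1071 A.

I ≈ 107 mA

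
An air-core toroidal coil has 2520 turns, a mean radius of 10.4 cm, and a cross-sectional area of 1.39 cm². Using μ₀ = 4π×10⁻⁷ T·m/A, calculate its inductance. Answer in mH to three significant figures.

L ≈ 1.70 mH

For a thin toroid, L = μ₀N²A/(2πR).
L = (4π×10⁻⁷)(2520)²(1.390×10^-4) / (2π×0.104 m) = 1.698×10^-3 H.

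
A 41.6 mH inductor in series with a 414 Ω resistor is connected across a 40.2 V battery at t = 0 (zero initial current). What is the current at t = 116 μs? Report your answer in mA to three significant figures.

I ≈ 66.5 mA

τ = L/R = 4.160×10^-2/414 = 1.0048×10^-4 s; final current I_∞ = ε/R = 40.2/414 = 9.710×10^-2 A.
I(t) = I_∞(1 − e^(−t/τ)) with t/τ = 1.154.
I = (9.710×10^-2)(1 − e^(−1.154)) = 6.649×10^-2 A.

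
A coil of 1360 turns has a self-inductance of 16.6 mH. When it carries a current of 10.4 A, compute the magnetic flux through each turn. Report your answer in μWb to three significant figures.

From L = NΦ_B/I, the flux per turn is Φ_B = LI/N.
Φ_B = (1.660×10^-2 H)(10.4 A)/1360 = 1.269×10^-4 Wb.

Φ_B ≈ 127 μWb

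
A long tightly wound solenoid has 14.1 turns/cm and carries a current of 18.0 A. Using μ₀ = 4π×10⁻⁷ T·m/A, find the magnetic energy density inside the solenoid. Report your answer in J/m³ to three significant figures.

u ≈ 405 J/m³

B = μ₀nI = (4π×10⁻⁷)(1.410×10^3)(18.0) = 3.189×10^-2 T.
u = B²/(2μ₀) = (3.189×10^-2)²/(2×4π×10⁻⁷) = 404.7 J/m³.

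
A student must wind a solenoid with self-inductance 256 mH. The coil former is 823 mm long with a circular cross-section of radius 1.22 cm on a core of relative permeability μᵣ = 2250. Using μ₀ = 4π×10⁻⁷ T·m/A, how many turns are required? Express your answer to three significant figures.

N ≈ 399 turns

A = πr² = π(1.220×10^-2 m)² = 4.676×10^-4 m².
From L = μ₀μᵣN²A/ℓ, N = √(Lℓ / (μ₀μᵣA)).
N = √[(0.256)(0.823) / ((4π×10⁻⁷)(2250)×4.676×10^-4)] = √(1.594×10^5) ≈ 399.2.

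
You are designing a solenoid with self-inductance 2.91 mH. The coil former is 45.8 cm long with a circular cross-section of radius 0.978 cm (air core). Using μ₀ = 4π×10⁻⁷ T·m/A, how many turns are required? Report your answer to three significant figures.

A = πr² = π(9.780×10^-3 m)² = 3.0049×10^-4 m².
From L = μ₀N²A/ℓ, N = √(Lℓ / (μ₀A)).
N = √[(2.910×10^-3)(0.458) / ((4π×10⁻⁷)×3.0049×10^-4)] = √(3.530×10^6) ≈ 1878.7.

N ≈ 1880 turns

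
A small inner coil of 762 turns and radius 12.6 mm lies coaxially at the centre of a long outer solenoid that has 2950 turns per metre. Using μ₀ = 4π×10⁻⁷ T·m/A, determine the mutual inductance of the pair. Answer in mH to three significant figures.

The outer solenoid produces a uniform field B₁ = μ₀n₁I₁ across the inner coil,
so the flux linkage is N₂Φ = N₂B₁A₂ = μ₀n₁N₂A₂·I₁, giving M = μ₀n₁N₂A₂.
A₂ = πr² = π(1.260×10^-2 m)² = 4.988×10^-4 m².
M = (4π×10⁻⁷)(2950)(762)(4.988×10^-4) = 1.409×10^-3 H.

M ≈ 1.41 mH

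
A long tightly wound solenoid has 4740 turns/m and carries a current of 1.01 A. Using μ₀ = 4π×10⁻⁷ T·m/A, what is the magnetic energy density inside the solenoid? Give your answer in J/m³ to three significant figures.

u ≈ 14.4 J/m³

B = μ₀nI = (4π×10⁻⁷)(4.740×10^3)(1.01) = 6.016×10^-3 T.
u = B²/(2μ₀) = (6.016×10^-3)²/(2×4π×10⁻⁷) = 14.4 J/m³.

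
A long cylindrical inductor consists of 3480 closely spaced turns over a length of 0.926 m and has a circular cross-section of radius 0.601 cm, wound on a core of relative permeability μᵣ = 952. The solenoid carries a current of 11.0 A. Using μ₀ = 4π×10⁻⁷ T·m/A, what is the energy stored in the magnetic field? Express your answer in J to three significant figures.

A = πr² = π(6.010×10^-3 m)² = 1.1347×10^-4 m².
L = μ₀μᵣN²A/ℓ = (4π×10⁻⁷)(952)(3480)²(1.1347×10^-4)/(0.926) = 1.775 H.
U = ½LI² = ½(1.775)(11.0)² = 107.4 J.

U ≈ 107 J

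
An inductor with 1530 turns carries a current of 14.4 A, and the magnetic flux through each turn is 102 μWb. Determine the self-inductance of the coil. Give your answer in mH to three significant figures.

L ≈ 10.8 mH

Self-inductance is defined by L = NΦ_B/I (flux linkage over current).
L = (1530)(1.020×10^-4 Wb)/(14.4 A) = 1.084×10^-2 H.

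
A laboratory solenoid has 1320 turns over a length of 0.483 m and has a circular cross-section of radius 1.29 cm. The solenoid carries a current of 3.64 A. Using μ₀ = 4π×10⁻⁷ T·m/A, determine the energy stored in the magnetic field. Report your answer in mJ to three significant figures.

U ≈ 15.7 mJ

A = πr² = π(1.290×10^-2 m)² = 5.228×10^-4 m².
L = μ₀N²A/ℓ = (4π×10⁻⁷)(1320)²(5.228×10^-4)/(0.483) = 2.370×10^-3 H.
U = ½LI² = ½(2.370×10^-3)(3.64)² = 1.570×10^-2 J.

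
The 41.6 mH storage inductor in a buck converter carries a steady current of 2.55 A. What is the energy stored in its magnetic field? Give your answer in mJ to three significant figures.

U ≈ 135 mJ

Stored magnetic energy: U = ½LI².
U = ½(4.160×10^-2 H)(2.55 A)² = 0.1353 J.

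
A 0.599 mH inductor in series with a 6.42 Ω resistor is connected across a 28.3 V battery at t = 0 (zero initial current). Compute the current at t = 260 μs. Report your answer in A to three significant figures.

I ≈ 4.14 A

τ = L/R = 5.990×10^-4/6.42 = 9.330×10^-5 s; final current I_∞ = ε/R = 28.3/6.42 = 4.408 A.
I(t) = I_∞(1 − e^(−t/τ)) with t/τ = 2.787.
I = (4.408)(1 − e^(−2.787)) = 4.136 A.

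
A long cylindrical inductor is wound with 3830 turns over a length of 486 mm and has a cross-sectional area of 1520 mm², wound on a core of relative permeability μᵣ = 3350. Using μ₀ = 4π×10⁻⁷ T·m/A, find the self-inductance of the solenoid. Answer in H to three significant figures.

A = 1520 mm² = 1.520×10^-3 m².
For a long solenoid, L = μ₀μᵣN²A/ℓ.
L = (4π×10⁻⁷)(3350)(3830)²(1.520×10^-3)/(0.486 m) = 193.1 H.

L ≈ 193 H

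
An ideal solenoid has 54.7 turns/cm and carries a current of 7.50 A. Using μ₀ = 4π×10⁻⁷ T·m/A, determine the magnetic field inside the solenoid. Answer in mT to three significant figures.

Inside a long solenoid, B = μ₀nI.
B = (4π×10⁻⁷)(5.470×10^3 m⁻¹)(7.50 A) = 5.155×10^-2 T.

B ≈ 51.6 mT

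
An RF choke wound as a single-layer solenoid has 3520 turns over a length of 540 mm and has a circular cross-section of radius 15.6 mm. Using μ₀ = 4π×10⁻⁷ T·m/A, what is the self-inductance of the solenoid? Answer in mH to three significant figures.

L ≈ 22.0 mH

A = πr² = π(1.560×10^-2 m)² = 7.645×10^-4 m².
For a long solenoid, L = μ₀N²A/ℓ.
L = (4π×10⁻⁷)(3520)²(7.645×10^-4)/(0.54 m) = 2.204×10^-2 H.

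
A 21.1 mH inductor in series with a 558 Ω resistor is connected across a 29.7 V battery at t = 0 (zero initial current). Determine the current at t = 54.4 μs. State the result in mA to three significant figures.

I ≈ 40.6 mA

τ = L/R = 2.110×10^-2/558 = 3.781×10^-5 s; final current I_∞ = ε/R = 29.7/558 = 5.323×10^-2 A.
I(t) = I_∞(1 − e^(−t/τ)) with t/τ = 1.439.
I = (5.323×10^-2)(1 − e^(−1.439)) = 4.060×10^-2 A.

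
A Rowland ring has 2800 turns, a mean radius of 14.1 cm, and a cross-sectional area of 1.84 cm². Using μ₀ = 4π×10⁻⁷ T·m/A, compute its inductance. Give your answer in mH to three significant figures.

L ≈ 2.05 mH

For a thin toroid, L = μ₀N²A/(2πR).
L = (4π×10⁻⁷)(2800)²(1.840×10^-4) / (2π×0.141 m) = 2.046×10^-3 H.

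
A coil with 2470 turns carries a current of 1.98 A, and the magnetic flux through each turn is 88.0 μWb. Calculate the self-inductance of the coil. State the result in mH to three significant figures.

Self-inductance is defined by L = NΦ_B/I (flux linkage over current).
L = (2470)(8.800×10^-5 Wb)/(1.98 A) = 0.1098 H.

L ≈ 110 mH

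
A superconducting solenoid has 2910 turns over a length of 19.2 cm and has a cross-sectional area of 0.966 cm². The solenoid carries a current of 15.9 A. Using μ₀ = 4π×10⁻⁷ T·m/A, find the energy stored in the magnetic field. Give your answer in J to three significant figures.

U ≈ 0.677 J

A = 0.966 cm² = 9.660×10^-5 m².
L = μ₀N²A/ℓ = (4π×10⁻⁷)(2910)²(9.660×10^-5)/(0.192) = 5.354×10^-3 H.
U = ½LI² = ½(5.354×10^-3)(15.9)² = 0.6768 J.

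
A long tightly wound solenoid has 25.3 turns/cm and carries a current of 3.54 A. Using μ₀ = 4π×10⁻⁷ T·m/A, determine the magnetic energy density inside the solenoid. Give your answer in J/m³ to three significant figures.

u ≈ 50.4 J/m³

B = μ₀nI = (4π×10⁻⁷)(2.530×10^3)(3.54) = 1.125×10^-2 T.
u = B²/(2μ₀) = (1.125×10^-2)²/(2×4π×10⁻⁷) = 50.4 J/m³.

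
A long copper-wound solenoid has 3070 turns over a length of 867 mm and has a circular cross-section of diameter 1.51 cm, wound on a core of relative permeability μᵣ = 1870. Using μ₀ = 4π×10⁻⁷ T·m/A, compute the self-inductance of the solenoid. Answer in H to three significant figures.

L ≈ 4.57 H

A = π(d/2)² = π(7.550×10^-3 m)² = 1.791×10^-4 m².
For a long solenoid, L = μ₀μᵣN²A/ℓ.
L = (4π×10⁻⁷)(1870)(3070)²(1.791×10^-4)/(0.867 m) = 4.5746 H.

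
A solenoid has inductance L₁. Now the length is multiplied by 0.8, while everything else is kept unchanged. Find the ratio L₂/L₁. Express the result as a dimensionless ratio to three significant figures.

For a solenoid, L ∝ μᵣN²A/ℓ.
L₂/L₁ = (0.8)^-1 = 1.25.

L₂/L₁ = 1.25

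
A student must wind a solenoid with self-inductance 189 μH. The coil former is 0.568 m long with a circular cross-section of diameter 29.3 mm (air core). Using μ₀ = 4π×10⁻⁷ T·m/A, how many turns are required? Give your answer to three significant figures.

N ≈ 356 turns

A = π(d/2)² = π(1.465×10^-2 m)² = 6.743×10^-4 m².
From L = μ₀N²A/ℓ, N = √(Lℓ / (μ₀A)).
N = √[(1.890×10^-4)(0.568) / ((4π×10⁻⁷)×6.743×10^-4)] = √(1.267×10^5) ≈ 355.9.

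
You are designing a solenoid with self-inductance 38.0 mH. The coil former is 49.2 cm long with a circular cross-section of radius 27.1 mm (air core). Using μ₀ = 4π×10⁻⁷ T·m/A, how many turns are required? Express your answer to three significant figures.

N ≈ 2540 turns

A = πr² = π(2.710×10^-2 m)² = 2.307×10^-3 m².
From L = μ₀N²A/ℓ, N = √(Lℓ / (μ₀A)).
N = √[(3.800×10^-2)(0.492) / ((4π×10⁻⁷)×2.307×10^-3)] = √(6.448×10^6) ≈ 2539.4.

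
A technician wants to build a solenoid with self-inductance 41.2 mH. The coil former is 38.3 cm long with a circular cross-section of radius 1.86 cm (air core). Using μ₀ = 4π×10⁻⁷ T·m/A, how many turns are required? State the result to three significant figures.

N ≈ 3400 turns

A = πr² = π(1.860×10^-2 m)² = 1.087×10^-3 m².
From L = μ₀N²A/ℓ, N = √(Lℓ / (μ₀A)).
N = √[(4.120×10^-2)(0.383) / ((4π×10⁻⁷)×1.087×10^-3)] = √(1.155×10^7) ≈ 3399.0.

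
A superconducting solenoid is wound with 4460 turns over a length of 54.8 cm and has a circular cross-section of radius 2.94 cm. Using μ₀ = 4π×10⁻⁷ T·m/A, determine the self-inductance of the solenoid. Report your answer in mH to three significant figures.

L ≈ 124 mH

A = πr² = π(2.940×10^-2 m)² = 2.715×10^-3 m².
For a long solenoid, L = μ₀N²A/ℓ.
L = (4π×10⁻⁷)(4460)²(2.715×10^-3)/(0.548 m) = 0.1239 H.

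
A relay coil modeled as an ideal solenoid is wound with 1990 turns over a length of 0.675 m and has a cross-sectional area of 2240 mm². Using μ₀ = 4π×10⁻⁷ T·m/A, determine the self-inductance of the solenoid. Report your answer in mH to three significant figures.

L ≈ 16.5 mH

A = 2240 mm² = 2.240×10^-3 m².
For a long solenoid, L = μ₀N²A/ℓ.
L = (4π×10⁻⁷)(1990)²(2.240×10^-3)/(0.675 m) = 1.651×10^-2 H.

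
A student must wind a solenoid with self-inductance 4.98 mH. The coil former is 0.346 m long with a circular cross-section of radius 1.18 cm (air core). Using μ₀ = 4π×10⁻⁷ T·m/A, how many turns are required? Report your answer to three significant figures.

N ≈ 1770 turns

A = πr² = π(1.180×10^-2 m)² = 4.374×10^-4 m².
From L = μ₀N²A/ℓ, N = √(Lℓ / (μ₀A)).
N = √[(4.980×10^-3)(0.346) / ((4π×10⁻⁷)×4.374×10^-4)] = √(3.1346×10^6) ≈ 1770.5.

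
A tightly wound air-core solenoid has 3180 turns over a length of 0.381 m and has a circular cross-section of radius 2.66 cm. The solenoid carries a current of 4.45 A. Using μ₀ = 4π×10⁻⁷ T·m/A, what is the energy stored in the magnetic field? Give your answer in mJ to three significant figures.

U ≈ 734 mJ

A = πr² = π(2.660×10^-2 m)² = 2.223×10^-3 m².
L = μ₀N²A/ℓ = (4π×10⁻⁷)(3180)²(2.223×10^-3)/(0.381) = 7.414×10^-2 H.
U = ½LI² = ½(7.414×10^-2)(4.45)² = 0.7341 J.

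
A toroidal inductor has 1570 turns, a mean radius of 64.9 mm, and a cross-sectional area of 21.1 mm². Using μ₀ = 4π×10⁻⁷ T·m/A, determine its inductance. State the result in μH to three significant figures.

For a thin toroid, L = μ₀N²A/(2πR).
L = (4π×10⁻⁷)(1570)²(2.110×10^-5) / (2π×6.490×10^-2 m) = 1.603×10^-4 H.

L ≈ 160 μH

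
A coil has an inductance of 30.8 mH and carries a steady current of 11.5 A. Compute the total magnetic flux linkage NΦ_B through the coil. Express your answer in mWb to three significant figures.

From L = NΦ_B/I, the flux linkage is NΦ_B = LI.
NΦ_B = (3.080×10^-2 H)(11.5 A) = 0.3542 Wb.

NΦ_B ≈ 354 mWb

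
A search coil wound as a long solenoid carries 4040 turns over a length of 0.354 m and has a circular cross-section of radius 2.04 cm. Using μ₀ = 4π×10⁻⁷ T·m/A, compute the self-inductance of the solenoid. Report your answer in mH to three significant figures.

A = πr² = π(2.040×10^-2 m)² = 1.307×10^-3 m².
For a long solenoid, L = μ₀N²A/ℓ.
L = (4π×10⁻⁷)(4040)²(1.307×10^-3)/(0.354 m) = 7.5749×10^-2 H.

L ≈ 75.7 mH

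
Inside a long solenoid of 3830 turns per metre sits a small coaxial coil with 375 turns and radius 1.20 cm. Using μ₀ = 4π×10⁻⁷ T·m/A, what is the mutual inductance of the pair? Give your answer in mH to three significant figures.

The outer solenoid produces a uniform field B₁ = μ₀n₁I₁ across the inner coil,
so the flux linkage is N₂Φ = N₂B₁A₂ = μ₀n₁N₂A₂·I₁, giving M = μ₀n₁N₂A₂.
A₂ = πr² = π(1.200×10^-2 m)² = 4.524×10^-4 m².
M = (4π×10⁻⁷)(3830)(375)(4.524×10^-4) = 8.1649×10^-4 H.

M ≈ 0.816 mH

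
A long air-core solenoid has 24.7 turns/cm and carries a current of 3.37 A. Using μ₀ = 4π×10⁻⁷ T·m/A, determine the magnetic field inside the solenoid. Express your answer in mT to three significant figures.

Inside a long solenoid, B = μ₀nI.
B = (4π×10⁻⁷)(2.470×10^3 m⁻¹)(3.37 A) = 1.046×10^-2 T.

B ≈ 10.5 mT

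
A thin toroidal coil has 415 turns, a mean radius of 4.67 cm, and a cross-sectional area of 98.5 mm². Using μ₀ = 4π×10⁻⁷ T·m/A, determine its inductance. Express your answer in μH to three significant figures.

For a thin toroid, L = μ₀N²A/(2πR).
L = (4π×10⁻⁷)(415)²(9.850×10^-5) / (2π×4.670×10^-2 m) = 7.265×10^-5 H.

L ≈ 72.7 μH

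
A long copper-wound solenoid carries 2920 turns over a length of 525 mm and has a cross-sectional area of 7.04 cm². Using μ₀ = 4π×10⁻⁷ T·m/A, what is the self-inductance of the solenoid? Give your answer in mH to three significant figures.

A = 7.04 cm² = 7.040×10^-4 m².
For a long solenoid, L = μ₀N²A/ℓ.
L = (4π×10⁻⁷)(2920)²(7.040×10^-4)/(0.525 m) = 1.437×10^-2 H.

L ≈ 14.4 mH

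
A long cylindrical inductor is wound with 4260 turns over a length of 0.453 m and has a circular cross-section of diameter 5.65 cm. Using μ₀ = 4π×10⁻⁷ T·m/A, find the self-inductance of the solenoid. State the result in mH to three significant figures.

L ≈ 126 mH

A = π(d/2)² = π(2.825×10^-2 m)² = 2.507×10^-3 m².
For a long solenoid, L = μ₀N²A/ℓ.
L = (4π×10⁻⁷)(4260)²(2.507×10^-3)/(0.453 m) = 0.1262 H.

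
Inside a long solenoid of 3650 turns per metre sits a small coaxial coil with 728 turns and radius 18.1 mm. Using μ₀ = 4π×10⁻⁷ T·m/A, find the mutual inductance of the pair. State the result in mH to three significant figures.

M ≈ 3.44 mH

The outer solenoid produces a uniform field B₁ = μ₀n₁I₁ across the inner coil,
so the flux linkage is N₂Φ = N₂B₁A₂ = μ₀n₁N₂A₂·I₁, giving M = μ₀n₁N₂A₂.
A₂ = πr² = π(1.810×10^-2 m)² = 1.029×10^-3 m².
M = (4π×10⁻⁷)(3650)(728)(1.029×10^-3) = 3.437×10^-3 H.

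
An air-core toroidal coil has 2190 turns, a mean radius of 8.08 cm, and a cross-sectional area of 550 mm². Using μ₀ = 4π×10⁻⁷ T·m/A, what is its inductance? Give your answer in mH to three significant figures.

For a thin toroid, L = μ₀N²A/(2πR).
L = (4π×10⁻⁷)(2190)²(5.500×10^-4) / (2π×8.080×10^-2 m) = 6.529×10^-3 H.

L ≈ 6.53 mH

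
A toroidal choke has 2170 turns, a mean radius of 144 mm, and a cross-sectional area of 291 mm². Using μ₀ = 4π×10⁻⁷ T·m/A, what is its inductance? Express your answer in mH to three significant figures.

L ≈ 1.90 mH

For a thin toroid, L = μ₀N²A/(2πR).
L = (4π×10⁻⁷)(2170)²(2.910×10^-4) / (2π×0.144 m) = 1.903×10^-3 H.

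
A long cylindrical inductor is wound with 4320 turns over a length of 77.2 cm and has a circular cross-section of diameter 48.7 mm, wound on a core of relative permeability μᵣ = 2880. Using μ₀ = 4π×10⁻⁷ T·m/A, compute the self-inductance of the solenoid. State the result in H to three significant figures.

L ≈ 163 H

A = π(d/2)² = π(2.435×10^-2 m)² = 1.863×10^-3 m².
For a long solenoid, L = μ₀μᵣN²A/ℓ.
L = (4π×10⁻⁷)(2880)(4320)²(1.863×10^-3)/(0.772 m) = 163 H.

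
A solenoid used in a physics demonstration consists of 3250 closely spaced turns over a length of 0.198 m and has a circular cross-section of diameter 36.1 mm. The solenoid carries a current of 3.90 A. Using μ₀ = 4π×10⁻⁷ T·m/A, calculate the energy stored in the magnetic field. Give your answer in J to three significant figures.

U ≈ 0.522 J

A = π(d/2)² = π(1.805×10^-2 m)² = 1.024×10^-3 m².
L = μ₀N²A/ℓ = (4π×10⁻⁷)(3250)²(1.024×10^-3)/(0.198) = 6.861×10^-2 H.
U = ½LI² = ½(6.861×10^-2)(3.90)² = 0.5218 J.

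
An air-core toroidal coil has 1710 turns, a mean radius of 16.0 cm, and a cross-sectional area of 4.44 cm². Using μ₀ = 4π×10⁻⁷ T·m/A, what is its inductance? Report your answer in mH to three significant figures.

L ≈ 1.62 mH

For a thin toroid, L = μ₀N²A/(2πR).
L = (4π×10⁻⁷)(1710)²(4.440×10^-4) / (2π×0.16 m) = 1.623×10^-3 H.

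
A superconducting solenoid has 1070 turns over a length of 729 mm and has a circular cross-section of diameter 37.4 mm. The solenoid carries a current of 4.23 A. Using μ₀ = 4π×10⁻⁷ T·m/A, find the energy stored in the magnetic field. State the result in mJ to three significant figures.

A = π(d/2)² = π(1.870×10^-2 m)² = 1.099×10^-3 m².
L = μ₀N²A/ℓ = (4π×10⁻⁷)(1070)²(1.099×10^-3)/(0.729) = 2.168×10^-3 H.
U = ½LI² = ½(2.168×10^-3)(4.23)² = 1.940×10^-2 J.

U ≈ 19.4 mJ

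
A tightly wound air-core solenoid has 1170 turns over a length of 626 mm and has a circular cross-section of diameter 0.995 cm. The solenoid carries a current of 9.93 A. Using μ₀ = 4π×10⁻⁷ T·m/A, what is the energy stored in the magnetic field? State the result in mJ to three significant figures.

A = π(d/2)² = π(4.975×10^-3 m)² = 7.776×10^-5 m².
L = μ₀N²A/ℓ = (4π×10⁻⁷)(1170)²(7.776×10^-5)/(0.626) = 2.137×10^-4 H.
U = ½LI² = ½(2.137×10^-4)(9.93)² = 1.053×10^-2 J.

U ≈ 10.5 mJ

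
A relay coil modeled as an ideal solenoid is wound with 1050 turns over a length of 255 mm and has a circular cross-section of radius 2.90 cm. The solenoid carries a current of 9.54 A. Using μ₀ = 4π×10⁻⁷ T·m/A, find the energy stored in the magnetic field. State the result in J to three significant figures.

A = πr² = π(2.900×10^-2 m)² = 2.642×10^-3 m².
L = μ₀N²A/ℓ = (4π×10⁻⁷)(1050)²(2.642×10^-3)/(0.255) = 1.435×10^-2 H.
U = ½LI² = ½(1.435×10^-2)(9.54)² = 0.6532 J.

U ≈ 0.653 J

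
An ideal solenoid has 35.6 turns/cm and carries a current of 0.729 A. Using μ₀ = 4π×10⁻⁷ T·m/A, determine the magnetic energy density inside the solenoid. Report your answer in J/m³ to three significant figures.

B = μ₀nI = (4π×10⁻⁷)(3.560×10^3)(0.729) = 3.261×10^-3 T.
u = B²/(2μ₀) = (3.261×10^-3)²/(2×4π×10⁻⁷) = 4.232 J/m³.

u ≈ 4.23 J/m³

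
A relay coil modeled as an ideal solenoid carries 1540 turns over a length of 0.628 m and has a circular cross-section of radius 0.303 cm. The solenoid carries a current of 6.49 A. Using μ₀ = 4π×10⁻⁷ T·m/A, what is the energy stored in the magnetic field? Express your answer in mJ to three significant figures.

U ≈ 2.88 mJ

A = πr² = π(3.030×10^-3 m)² = 2.884×10^-5 m².
L = μ₀N²A/ℓ = (4π×10⁻⁷)(1540)²(2.884×10^-5)/(0.628) = 1.369×10^-4 H.
U = ½LI² = ½(1.369×10^-4)(6.49)² = 2.883×10^-3 J.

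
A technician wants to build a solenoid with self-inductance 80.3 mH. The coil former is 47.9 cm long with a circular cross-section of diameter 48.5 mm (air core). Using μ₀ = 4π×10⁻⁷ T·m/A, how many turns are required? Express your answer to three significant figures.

A = π(d/2)² = π(2.425×10^-2 m)² = 1.847×10^-3 m².
From L = μ₀N²A/ℓ, N = √(Lℓ / (μ₀A)).
N = √[(8.030×10^-2)(0.479) / ((4π×10⁻⁷)×1.847×10^-3)] = √(1.657×10^7) ≈ 4070.4.

N ≈ 4070 turns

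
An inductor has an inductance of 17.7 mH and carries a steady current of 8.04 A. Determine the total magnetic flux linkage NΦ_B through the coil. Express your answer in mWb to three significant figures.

From L = NΦ_B/I, the flux linkage is NΦ_B = LI.
NΦ_B = (1.770×10^-2 H)(8.04 A) = 0.1423 Wb.

NΦ_B ≈ 142 mWb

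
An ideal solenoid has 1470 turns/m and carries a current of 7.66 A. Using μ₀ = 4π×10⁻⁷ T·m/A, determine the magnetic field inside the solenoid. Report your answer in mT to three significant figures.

Inside a long solenoid, B = μ₀nI.
B = (4π×10⁻⁷)(1.470×10^3 m⁻¹)(7.66 A) = 1.414998×10^-2 T.

B ≈ 14.1 mT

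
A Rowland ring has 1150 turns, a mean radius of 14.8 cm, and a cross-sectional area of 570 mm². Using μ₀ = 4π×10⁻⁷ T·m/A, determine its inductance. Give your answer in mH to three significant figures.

L ≈ 1.02 mH

For a thin toroid, L = μ₀N²A/(2πR).
L = (4π×10⁻⁷)(1150)²(5.700×10^-4) / (2π×0.148 m) = 1.019×10^-3 H.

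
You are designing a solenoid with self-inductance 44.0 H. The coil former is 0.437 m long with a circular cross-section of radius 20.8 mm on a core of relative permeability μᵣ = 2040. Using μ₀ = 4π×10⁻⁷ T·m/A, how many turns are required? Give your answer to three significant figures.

N ≈ 2350 turns

A = πr² = π(2.080×10^-2 m)² = 1.359×10^-3 m².
From L = μ₀μᵣN²A/ℓ, N = √(Lℓ / (μ₀μᵣA)).
N = √[(44)(0.437) / ((4π×10⁻⁷)(2040)×1.359×10^-3)] = √(5.518×10^6) ≈ 2349.1.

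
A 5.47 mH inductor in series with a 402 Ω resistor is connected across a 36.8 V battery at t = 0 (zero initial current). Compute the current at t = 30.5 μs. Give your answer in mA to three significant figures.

τ = L/R = 5.470×10^-3/402 = 1.361×10^-5 s; final current I_∞ = ε/R = 36.8/402 = 9.154×10^-2 A.
I(t) = I_∞(1 − e^(−t/τ)) with t/τ = 2.241.
I = (9.154×10^-2)(1 − e^(−2.241)) = 8.181×10^-2 A.

I ≈ 81.8 mA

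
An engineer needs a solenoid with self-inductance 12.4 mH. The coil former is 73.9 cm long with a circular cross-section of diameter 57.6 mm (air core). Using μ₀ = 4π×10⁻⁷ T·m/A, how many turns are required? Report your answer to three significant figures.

N ≈ 1670 turns

A = π(d/2)² = π(2.880×10^-2 m)² = 2.606×10^-3 m².
From L = μ₀N²A/ℓ, N = √(Lℓ / (μ₀A)).
N = √[(1.240×10^-2)(0.739) / ((4π×10⁻⁷)×2.606×10^-3)] = √(2.798×10^6) ≈ 1672.9.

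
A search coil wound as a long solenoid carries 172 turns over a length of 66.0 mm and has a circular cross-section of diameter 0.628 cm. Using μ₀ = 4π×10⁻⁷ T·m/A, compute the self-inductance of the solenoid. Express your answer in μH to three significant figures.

A = π(d/2)² = π(3.140×10^-3 m)² = 3.097×10^-5 m².
For a long solenoid, L = μ₀N²A/ℓ.
L = (4π×10⁻⁷)(172)²(3.097×10^-5)/(6.600×10^-2 m) = 1.7447×10^-5 H.

L ≈ 17.4 μH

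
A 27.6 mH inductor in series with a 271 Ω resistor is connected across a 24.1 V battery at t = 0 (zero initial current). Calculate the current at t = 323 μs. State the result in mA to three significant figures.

I ≈ 85.2 mA

τ = L/R = 2.760×10^-2/271 = 1.018×10^-4 s; final current I_∞ = ε/R = 24.1/271 = 8.893×10^-2 A.
I(t) = I_∞(1 − e^(−t/τ)) with t/τ = 3.171.
I = (8.893×10^-2)(1 − e^(−3.171)) = 8.520×10^-2 A.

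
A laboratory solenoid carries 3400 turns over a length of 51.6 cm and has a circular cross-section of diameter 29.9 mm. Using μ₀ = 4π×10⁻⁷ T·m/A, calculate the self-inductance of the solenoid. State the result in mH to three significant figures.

A = π(d/2)² = π(1.495×10^-2 m)² = 7.022×10^-4 m².
For a long solenoid, L = μ₀N²A/ℓ.
L = (4π×10⁻⁷)(3400)²(7.022×10^-4)/(0.516 m) = 1.977×10^-2 H.

L ≈ 19.8 mH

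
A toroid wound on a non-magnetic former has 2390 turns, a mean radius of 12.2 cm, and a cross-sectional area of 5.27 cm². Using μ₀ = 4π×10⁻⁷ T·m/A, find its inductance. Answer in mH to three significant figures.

L ≈ 4.93 mH

For a thin toroid, L = μ₀N²A/(2πR).
L = (4π×10⁻⁷)(2390)²(5.270×10^-4) / (2π×0.122 m) = 4.9349×10^-3 H.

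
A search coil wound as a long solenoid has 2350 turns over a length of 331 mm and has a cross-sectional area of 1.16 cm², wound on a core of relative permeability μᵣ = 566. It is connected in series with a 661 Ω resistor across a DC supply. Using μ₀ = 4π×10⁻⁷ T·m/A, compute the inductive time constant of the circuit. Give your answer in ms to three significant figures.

A = 1.16 cm² = 1.160×10^-4 m².
L = μ₀μᵣN²A/ℓ = (4π×10⁻⁷)(566)(2350)²(1.160×10^-4)/(0.331) = 1.377 H.
τ = L/R = (1.377)/(661) = 2.083×10^-3 s.

τ ≈ 2.08 ms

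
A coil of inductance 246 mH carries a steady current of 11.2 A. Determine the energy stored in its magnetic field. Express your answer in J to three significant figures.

U ≈ 15.4 J

Stored magnetic energy: U = ½LI².
U = ½(0.246 H)(11.2 A)² = 15.43 J.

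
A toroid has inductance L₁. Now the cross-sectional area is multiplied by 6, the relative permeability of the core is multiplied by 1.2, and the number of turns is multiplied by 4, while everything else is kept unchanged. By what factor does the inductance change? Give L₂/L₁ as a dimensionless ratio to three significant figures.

L₂/L₁ = 115

For a toroid, L ∝ μᵣN²A/R.
L₂/L₁ = (6) × (1.2) × (4)^2 = 115.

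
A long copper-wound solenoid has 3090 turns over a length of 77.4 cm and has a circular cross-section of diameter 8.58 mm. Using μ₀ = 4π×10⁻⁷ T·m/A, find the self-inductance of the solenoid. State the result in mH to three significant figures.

L ≈ 0.896 mH

A = π(d/2)² = π(4.290×10^-3 m)² = 5.782×10^-5 m².
For a long solenoid, L = μ₀N²A/ℓ.
L = (4π×10⁻⁷)(3090)²(5.782×10^-5)/(0.774 m) = 8.963×10^-4 H.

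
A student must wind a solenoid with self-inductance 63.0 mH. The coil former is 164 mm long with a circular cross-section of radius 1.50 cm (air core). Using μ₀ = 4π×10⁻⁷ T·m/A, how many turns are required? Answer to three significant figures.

A = πr² = π(1.500×10^-2 m)² = 7.069×10^-4 m².
From L = μ₀N²A/ℓ, N = √(Lℓ / (μ₀A)).
N = √[(6.300×10^-2)(0.164) / ((4π×10⁻⁷)×7.069×10^-4)] = √(1.163×10^7) ≈ 3410.5.

N ≈ 3410 turns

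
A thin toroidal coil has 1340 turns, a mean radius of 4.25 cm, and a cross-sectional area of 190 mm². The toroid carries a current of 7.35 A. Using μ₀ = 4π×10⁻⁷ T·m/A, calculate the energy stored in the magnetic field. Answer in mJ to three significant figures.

L = μ₀N²A/(2πR) = (4π×10⁻⁷)(1340)²(1.900×10^-4)/(2π×4.250×10^-2) = 1.605×10^-3 H.
U = ½LI² = ½(1.605×10^-3)(7.35)² = 4.337×10^-2 J.

U ≈ 43.4 mJ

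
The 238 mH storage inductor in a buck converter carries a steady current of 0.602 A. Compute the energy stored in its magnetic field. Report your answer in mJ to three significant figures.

U ≈ 43.1 mJ

Stored magnetic energy: U = ½LI².
U = ½(0.238 H)(0.602 A)² = 4.313×10^-2 J.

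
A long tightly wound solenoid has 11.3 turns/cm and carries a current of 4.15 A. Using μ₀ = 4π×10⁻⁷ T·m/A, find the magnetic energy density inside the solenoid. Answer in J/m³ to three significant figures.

B = μ₀nI = (4π×10⁻⁷)(1.130×10^3)(4.15) = 5.893×10^-3 T.
u = B²/(2μ₀) = (5.893×10^-3)²/(2×4π×10⁻⁷) = 13.82 J/m³.

u ≈ 13.8 J/m³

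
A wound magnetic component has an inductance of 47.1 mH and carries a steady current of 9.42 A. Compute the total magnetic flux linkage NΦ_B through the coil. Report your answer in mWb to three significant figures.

From L = NΦ_B/I, the flux linkage is NΦ_B = LI.
NΦ_B = (4.710×10^-2 H)(9.42 A) = 0.4437 Wb.

NΦ_B ≈ 444 mWb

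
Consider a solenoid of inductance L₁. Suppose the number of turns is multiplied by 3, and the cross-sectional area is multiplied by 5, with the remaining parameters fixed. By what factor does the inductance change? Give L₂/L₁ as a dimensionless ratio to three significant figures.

For a solenoid, L ∝ μᵣN²A/ℓ.
L₂/L₁ = (3)^2 × (5) = 45.0.

L₂/L₁ = 45.0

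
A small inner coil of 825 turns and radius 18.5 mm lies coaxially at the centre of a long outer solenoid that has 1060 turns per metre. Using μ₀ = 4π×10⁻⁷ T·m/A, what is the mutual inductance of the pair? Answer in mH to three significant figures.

M ≈ 1.18 mH

The outer solenoid produces a uniform field B₁ = μ₀n₁I₁ across the inner coil,
so the flux linkage is N₂Φ = N₂B₁A₂ = μ₀n₁N₂A₂·I₁, giving M = μ₀n₁N₂A₂.
A₂ = πr² = π(1.850×10^-2 m)² = 1.075×10^-3 m².
M = (4π×10⁻⁷)(1060)(825)(1.075×10^-3) = 1.182×10^-3 H.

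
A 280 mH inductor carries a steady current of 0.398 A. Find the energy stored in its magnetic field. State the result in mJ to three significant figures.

Stored magnetic energy: U = ½LI².
U = ½(0.28 H)(0.398 A)² = 2.218×10^-2 J.

U ≈ 22.2 mJ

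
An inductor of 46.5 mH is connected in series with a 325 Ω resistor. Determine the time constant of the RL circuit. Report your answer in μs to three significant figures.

τ ≈ 143 μs

τ = L/R = (4.650×10^-2 H)/(325 Ω) = 1.431×10^-4 s.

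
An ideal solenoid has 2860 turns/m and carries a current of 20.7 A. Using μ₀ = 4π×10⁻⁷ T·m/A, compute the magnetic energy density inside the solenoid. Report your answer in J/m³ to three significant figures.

B = μ₀nI = (4π×10⁻⁷)(2.860×10^3)(20.7) = 7.440×10^-2 T.
u = B²/(2μ₀) = (7.440×10^-2)²/(2×4π×10⁻⁷) = 2.202×10^3 J/m³.

u ≈ 2200 J/m³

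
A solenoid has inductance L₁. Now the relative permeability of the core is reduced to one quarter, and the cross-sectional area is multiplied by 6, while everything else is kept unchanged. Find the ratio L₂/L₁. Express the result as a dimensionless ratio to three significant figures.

L₂/L₁ = 1.50

For a solenoid, L ∝ μᵣN²A/ℓ.
L₂/L₁ = (0.25) × (6) = 1.50.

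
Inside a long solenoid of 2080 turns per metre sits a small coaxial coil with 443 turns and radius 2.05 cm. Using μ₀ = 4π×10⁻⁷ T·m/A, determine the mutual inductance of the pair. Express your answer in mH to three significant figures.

M ≈ 1.53 mH

The outer solenoid produces a uniform field B₁ = μ₀n₁I₁ across the inner coil,
so the flux linkage is N₂Φ = N₂B₁A₂ = μ₀n₁N₂A₂·I₁, giving M = μ₀n₁N₂A₂.
A₂ = πr² = π(2.050×10^-2 m)² = 1.320×10^-3 m².
M = (4π×10⁻⁷)(2080)(443)(1.320×10^-3) = 1.529×10^-3 H.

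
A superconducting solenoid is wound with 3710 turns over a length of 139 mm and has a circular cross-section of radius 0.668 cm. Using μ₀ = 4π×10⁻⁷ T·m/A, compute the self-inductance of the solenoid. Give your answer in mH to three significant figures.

A = πr² = π(6.680×10^-3 m)² = 1.402×10^-4 m².
For a long solenoid, L = μ₀N²A/ℓ.
L = (4π×10⁻⁷)(3710)²(1.402×10^-4)/(0.139 m) = 1.744×10^-2 H.

L ≈ 17.4 mH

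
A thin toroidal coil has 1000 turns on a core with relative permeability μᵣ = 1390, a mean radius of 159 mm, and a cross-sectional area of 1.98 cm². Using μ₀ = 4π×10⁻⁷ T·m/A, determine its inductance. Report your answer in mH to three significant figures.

For a thin toroid, L = μ₀μᵣN²A/(2πR).
L = (4π×10⁻⁷)(1390)(1000)²(1.980×10^-4) / (2π×0.159 m) = 0.3462 H.

L ≈ 346 mH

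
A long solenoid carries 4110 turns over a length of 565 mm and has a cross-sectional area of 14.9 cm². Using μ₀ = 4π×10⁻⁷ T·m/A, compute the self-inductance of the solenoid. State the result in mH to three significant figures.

A = 14.9 cm² = 1.490×10^-3 m².
For a long solenoid, L = μ₀N²A/ℓ.
L = (4π×10⁻⁷)(4110)²(1.490×10^-3)/(0.565 m) = 5.598×10^-2 H.

L ≈ 56.0 mH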